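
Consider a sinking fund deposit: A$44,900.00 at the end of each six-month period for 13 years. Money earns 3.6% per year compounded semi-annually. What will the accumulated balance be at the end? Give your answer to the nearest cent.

This is an ordinary annuity: 26 deposits of A$44,900.00 at the end of each six-month period.
Periodic rate r = 0.036/2 per half-year; n is counted in half-years.
FV = PMT × [((1+r)^n − 1)/r] = 44,900 × [(1+r)^26 − 1] / r = A$1,472,134.15

A$1,472,134.15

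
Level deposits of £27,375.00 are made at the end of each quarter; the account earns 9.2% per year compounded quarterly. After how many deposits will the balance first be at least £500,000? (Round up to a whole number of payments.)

Periodic rate r = 0.092/4 per quarter; n is counted in quarters.
Ordinary annuity FV: 500,000 = 27,375 × [((1+r)^n − 1)/r].
(1+r)^n = 1 + 500,000 × r / 27,375, so n = ln(1 + 500,000·r/27,375) / ln(1+r) = 15.42.
Round up to a whole number of payments: n = 16.

16 payments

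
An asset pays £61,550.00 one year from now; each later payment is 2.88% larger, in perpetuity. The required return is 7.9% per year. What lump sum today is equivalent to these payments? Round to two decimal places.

Periodic rate r = 0.079 per year.
Growing perpetuity (Gordon): PV = PMT₁ / (r − g) = 61,550 / (r − 0.0288) = £1,226,095.62.

£1,226,095.62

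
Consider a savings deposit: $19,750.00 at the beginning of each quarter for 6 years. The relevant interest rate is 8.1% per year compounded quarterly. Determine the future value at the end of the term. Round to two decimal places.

This is an annuity due: 24 deposits of $19,750.00 at the beginning of each quarter.
Periodic rate r = 0.081/4 per quarter; n is counted in quarters.
FV = PMT × [((1+r)^n − 1)/r] × (1+r) = 19,750 × [(1+r)^24 − 1] / r × (1+r) = $614,871.97

$614,871.97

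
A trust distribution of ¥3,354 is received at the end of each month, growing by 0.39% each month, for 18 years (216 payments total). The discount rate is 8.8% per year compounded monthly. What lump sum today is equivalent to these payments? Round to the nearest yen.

¥509,618

Periodic rate r = 0.088/12 per month; n is counted in months.
Growing ordinary annuity: PV = PMT₁ × [1 − ((1+g)/(1+r))^n] / (r − g) = 3,354 × [1 − ((1+0.0039)/(1+r))^216] / (r − 0.0039) = ¥509,618.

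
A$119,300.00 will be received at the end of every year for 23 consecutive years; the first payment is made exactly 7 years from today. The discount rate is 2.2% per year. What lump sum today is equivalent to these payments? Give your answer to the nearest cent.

Ordinary annuity of 23 payments, first payment at period 7.
Periodic rate r = 0.022 per year.
The ordinary-annuity PV formula values the stream one period before the first payment (period 6); discount that back 6 periods:
PV₀ = 119,300 × [1 − (1+r)^−23] / r × (1+r)^−6 = A$1,873,990.44

A$1,873,990.44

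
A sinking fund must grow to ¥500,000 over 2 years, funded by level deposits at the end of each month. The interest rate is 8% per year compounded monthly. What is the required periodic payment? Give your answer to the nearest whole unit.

Level ordinary annuity; solve FV = PMT × [((1+r)^n − 1)/r] for PMT.
Periodic rate r = 0.08/12 per month; n is counted in months.
With n = 24: PMT = 500,000 / ([((1+r)^n − 1)/r]) = ¥19,280

¥19,280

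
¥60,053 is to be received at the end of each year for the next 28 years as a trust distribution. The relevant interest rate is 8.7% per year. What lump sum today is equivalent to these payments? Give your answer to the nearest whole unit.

¥623,493

This is an ordinary annuity: 28 payments of ¥60,053 at the end of each year.
Periodic rate r = 0.087 per year.
PV = PMT × [(1 − (1+r)^−n)/r] = 60,053 × [1 − (1+r)^−28] / r = ¥623,493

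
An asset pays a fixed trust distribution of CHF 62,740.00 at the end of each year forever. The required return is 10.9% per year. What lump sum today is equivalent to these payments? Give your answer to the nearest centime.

CHF 575,596.33

Periodic rate r = 0.109 per year.
Level perpetuity: PV = PMT / r = 62,740 / (0.109) = CHF 575,596.33.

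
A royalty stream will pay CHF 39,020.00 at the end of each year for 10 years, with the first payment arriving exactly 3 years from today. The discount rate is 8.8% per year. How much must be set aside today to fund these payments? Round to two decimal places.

Ordinary annuity of 10 payments, first payment at period 3.
Periodic rate r = 0.088 per year.
The ordinary-annuity PV formula values the stream one period before the first payment (period 2); discount that back 2 periods:
PV₀ = 39,020 × [1 − (1+r)^−10] / r × (1+r)^−2 = CHF 213,421.69

CHF 213,421.69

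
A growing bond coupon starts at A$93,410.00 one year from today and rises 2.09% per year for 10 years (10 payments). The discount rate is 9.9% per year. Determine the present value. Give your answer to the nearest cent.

Periodic rate r = 0.099 per year.
Growing ordinary annuity: PV = PMT₁ × [1 − ((1+g)/(1+r))^n] / (r − g) = 93,410 × [1 − ((1+0.0209)/(1+r))^10] / (r − 0.0209) = A$623,765.38.

A$623,765.38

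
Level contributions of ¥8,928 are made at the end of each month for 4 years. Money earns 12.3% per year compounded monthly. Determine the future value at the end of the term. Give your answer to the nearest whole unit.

¥550,046

This is an ordinary annuity: 48 deposits of ¥8,928 at the end of each month.
Periodic rate r = 0.123/12 per month; n is counted in months.
FV = PMT × [((1+r)^n − 1)/r] = 8,928 × [(1+r)^48 − 1] / r = ¥550,046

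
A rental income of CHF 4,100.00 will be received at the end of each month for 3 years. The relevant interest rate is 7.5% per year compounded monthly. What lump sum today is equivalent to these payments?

CHF 131,806.44

This is an ordinary annuity: 36 payments of CHF 4,100.00 at the end of each month.
Periodic rate r = 0.075/12 per month; n is counted in months.
PV = PMT × [(1 − (1+r)^−n)/r] = 4,100 × [1 − (1+r)^−36] / r = CHF 131,806.44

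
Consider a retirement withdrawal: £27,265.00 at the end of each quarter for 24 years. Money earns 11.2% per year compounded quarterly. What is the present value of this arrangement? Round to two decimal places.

This is an ordinary annuity: 96 payments of £27,265.00 at the end of each quarter.
Periodic rate r = 0.112/4 per quarter; n is counted in quarters.
PV = PMT × [(1 − (1+r)^−n)/r] = 27,265 × [1 − (1+r)^−96] / r = £905,025.99

£905,025.99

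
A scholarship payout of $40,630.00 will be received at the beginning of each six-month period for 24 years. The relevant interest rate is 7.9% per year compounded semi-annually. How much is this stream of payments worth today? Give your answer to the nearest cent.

This is an annuity due: 48 payments of $40,630.00 at the beginning of each six-month period.
Periodic rate r = 0.079/2 per half-year; n is counted in half-years.
PV = PMT × [(1 − (1+r)^−n)/r] × (1+r) = 40,630 × [1 − (1+r)^−48] / r × (1+r) = $902,705.28

$902,705.28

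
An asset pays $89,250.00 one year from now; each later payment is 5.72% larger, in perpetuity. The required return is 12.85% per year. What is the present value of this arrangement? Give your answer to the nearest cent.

$1,251,753.16

Periodic rate r = 0.1285 per year.
Growing perpetuity (Gordon): PV = PMT₁ / (r − g) = 89,250 / (r − 0.0572) = $1,251,753.16.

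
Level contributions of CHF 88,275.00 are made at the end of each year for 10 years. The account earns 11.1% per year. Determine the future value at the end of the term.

CHF 1,483,262.80

This is an ordinary annuity: 10 deposits of CHF 88,275.00 at the end of each year.
Periodic rate r = 0.111 per year.
FV = PMT × [((1+r)^n − 1)/r] = 88,275 × [(1+r)^10 − 1] / r = CHF 1,483,262.80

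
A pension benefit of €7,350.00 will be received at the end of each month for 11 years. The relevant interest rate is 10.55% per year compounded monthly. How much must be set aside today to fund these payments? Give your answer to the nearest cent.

This is an ordinary annuity: 132 payments of €7,350.00 at the end of each month.
Periodic rate r = 0.1055/12 per month; n is counted in months.
PV = PMT × [(1 − (1+r)^−n)/r] = 7,350 × [1 − (1+r)^−132] / r = €572,737.68

€572,737.68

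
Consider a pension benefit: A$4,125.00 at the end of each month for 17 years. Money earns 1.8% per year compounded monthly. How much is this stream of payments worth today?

A$724,472.46

This is an ordinary annuity: 204 payments of A$4,125.00 at the end of each month.
Periodic rate r = 0.018/12 per month; n is counted in months.
PV = PMT × [(1 − (1+r)^−n)/r] = 4,125 × [1 − (1+r)^−204] / r = A$724,472.46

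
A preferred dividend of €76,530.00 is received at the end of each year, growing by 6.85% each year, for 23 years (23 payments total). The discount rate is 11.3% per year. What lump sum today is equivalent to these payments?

€1,046,958.16

Periodic rate r = 0.113 per year.
Growing ordinary annuity: PV = PMT₁ × [1 − ((1+g)/(1+r))^n] / (r − g) = 76,530 × [1 − ((1+0.0685)/(1+r))^23] / (r − 0.0685) = €1,046,958.16.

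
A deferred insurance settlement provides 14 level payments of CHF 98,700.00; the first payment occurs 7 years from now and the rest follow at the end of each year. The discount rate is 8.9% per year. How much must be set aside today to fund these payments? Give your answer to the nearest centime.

Ordinary annuity of 14 payments, first payment at period 7.
Periodic rate r = 0.089 per year.
The ordinary-annuity PV formula values the stream one period before the first payment (period 6); discount that back 6 periods:
PV₀ = 98,700 × [1 − (1+r)^−14] / r × (1+r)^−6 = CHF 463,361.56

CHF 463,361.56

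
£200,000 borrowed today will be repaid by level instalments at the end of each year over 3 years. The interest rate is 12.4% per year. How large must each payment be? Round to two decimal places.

Level ordinary annuity; solve PV = PMT × [(1 − (1+r)^−n)/r] for PMT.
Periodic rate r = 0.124 per year.
With n = 3: PMT = 200,000 / ([(1 − (1+r)^−n)/r]) = £83,842.75

£83,842.75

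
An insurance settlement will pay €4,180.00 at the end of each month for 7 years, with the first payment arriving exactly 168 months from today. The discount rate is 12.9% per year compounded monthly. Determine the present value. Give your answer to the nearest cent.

Ordinary annuity of 84 payments, first payment at period 168.
Periodic rate r = 0.129/12 per month; n is counted in months.
The ordinary-annuity PV formula values the stream one period before the first payment (period 167); discount that back 167 periods:
PV₀ = 4,180 × [1 − (1+r)^−84] / r × (1+r)^−167 = €38,644.64

€38,644.64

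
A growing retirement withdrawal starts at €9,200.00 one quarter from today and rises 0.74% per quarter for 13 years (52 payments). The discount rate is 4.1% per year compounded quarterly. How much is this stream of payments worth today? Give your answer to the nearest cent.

€441,028.18

Periodic rate r = 0.041/4 per quarter; n is counted in quarters.
Growing ordinary annuity: PV = PMT₁ × [1 − ((1+g)/(1+r))^n] / (r − g) = 9,200 × [1 − ((1+0.0074)/(1+r))^52] / (r − 0.0074) = €441,028.18.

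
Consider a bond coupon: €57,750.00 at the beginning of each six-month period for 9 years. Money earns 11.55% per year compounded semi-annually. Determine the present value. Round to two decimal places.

This is an annuity due: 18 payments of €57,750.00 at the beginning of each six-month period.
Periodic rate r = 0.1155/2 per half-year; n is counted in half-years.
PV = PMT × [(1 − (1+r)^−n)/r] × (1+r) = 57,750 × [1 − (1+r)^−18] / r × (1+r) = €672,725.45

€672,725.45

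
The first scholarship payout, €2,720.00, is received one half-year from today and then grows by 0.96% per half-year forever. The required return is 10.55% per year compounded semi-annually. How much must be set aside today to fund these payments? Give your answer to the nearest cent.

€63,035.92

Periodic rate r = 0.1055/2 per half-year.
Growing perpetuity (Gordon): PV = PMT₁ / (r − g) = 2,720 / (r − 0.0096) = €63,035.92.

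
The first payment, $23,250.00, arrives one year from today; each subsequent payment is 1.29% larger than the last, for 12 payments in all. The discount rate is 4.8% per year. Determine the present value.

$222,264.85

Periodic rate r = 0.048 per year.
Growing ordinary annuity: PV = PMT₁ × [1 − ((1+g)/(1+r))^n] / (r − g) = 23,250 × [1 − ((1+0.0129)/(1+r))^12] / (r − 0.0129) = $222,264.85.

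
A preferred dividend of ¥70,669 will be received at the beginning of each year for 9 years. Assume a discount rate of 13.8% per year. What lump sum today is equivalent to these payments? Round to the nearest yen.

¥400,704

This is an annuity due: 9 payments of ¥70,669 at the beginning of each year.
Periodic rate r = 0.138 per year.
PV = PMT × [(1 − (1+r)^−n)/r] × (1+r) = 70,669 × [1 − (1+r)^−9] / r × (1+r) = ¥400,704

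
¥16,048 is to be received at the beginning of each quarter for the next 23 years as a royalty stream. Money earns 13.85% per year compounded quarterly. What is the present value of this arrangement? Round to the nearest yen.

¥458,598

This is an annuity due: 92 payments of ¥16,048 at the beginning of each quarter.
Periodic rate r = 0.1385/4 per quarter; n is counted in quarters.
PV = PMT × [(1 − (1+r)^−n)/r] × (1+r) = 16,048 × [1 − (1+r)^−92] / r × (1+r) = ¥458,598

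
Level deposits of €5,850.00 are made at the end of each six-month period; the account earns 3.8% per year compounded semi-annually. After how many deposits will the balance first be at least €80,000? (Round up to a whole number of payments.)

Periodic rate r = 0.038/2 per half-year; n is counted in half-years.
Ordinary annuity FV: 80,000 = 5,850 × [((1+r)^n − 1)/r].
(1+r)^n = 1 + 80,000 × r / 5,850, so n = ln(1 + 80,000·r/5,850) / ln(1+r) = 12.27.
Round up to a whole number of payments: n = 13.

13 payments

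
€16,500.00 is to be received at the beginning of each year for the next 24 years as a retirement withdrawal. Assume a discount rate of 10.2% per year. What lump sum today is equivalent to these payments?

€160,938.36

This is an annuity due: 24 payments of €16,500.00 at the beginning of each year.
Periodic rate r = 0.102 per year.
PV = PMT × [(1 − (1+r)^−n)/r] × (1+r) = 16,500 × [1 − (1+r)^−24] / r × (1+r) = €160,938.36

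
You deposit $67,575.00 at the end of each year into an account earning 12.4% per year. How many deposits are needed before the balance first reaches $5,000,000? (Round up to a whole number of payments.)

20 payments

Periodic rate r = 0.124 per year.
Ordinary annuity FV: 5,000,000 = 67,575 × [((1+r)^n − 1)/r].
(1+r)^n = 1 + 5,000,000 × r / 67,575, so n = ln(1 + 5,000,000·r/67,575) / ln(1+r) = 19.85.
Round up to a whole number of payments: n = 20.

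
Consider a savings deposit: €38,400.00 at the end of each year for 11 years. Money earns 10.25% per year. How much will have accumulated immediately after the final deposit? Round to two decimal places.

€721,268.41

This is an ordinary annuity: 11 deposits of €38,400.00 at the end of each year.
Periodic rate r = 0.1025 per year.
FV = PMT × [((1+r)^n − 1)/r] = 38,400 × [(1+r)^11 − 1] / r = €721,268.41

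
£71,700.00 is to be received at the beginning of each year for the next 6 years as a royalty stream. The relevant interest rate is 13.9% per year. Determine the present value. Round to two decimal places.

This is an annuity due: 6 payments of £71,700.00 at the beginning of each year.
Periodic rate r = 0.139 per year.
PV = PMT × [(1 − (1+r)^−n)/r] × (1+r) = 71,700 × [1 − (1+r)^−6] / r × (1+r) = £318,444.66

£318,444.66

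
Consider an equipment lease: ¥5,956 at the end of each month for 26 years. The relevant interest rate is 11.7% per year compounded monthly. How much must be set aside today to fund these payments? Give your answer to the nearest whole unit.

This is an ordinary annuity: 312 payments of ¥5,956 at the end of each month.
Periodic rate r = 0.117/12 per month; n is counted in months.
PV = PMT × [(1 − (1+r)^−n)/r] = 5,956 × [1 − (1+r)^−312] / r = ¥581,276

¥581,276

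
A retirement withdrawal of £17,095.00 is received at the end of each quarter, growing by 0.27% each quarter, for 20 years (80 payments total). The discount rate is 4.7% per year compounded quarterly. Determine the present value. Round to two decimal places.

Periodic rate r = 0.047/4 per quarter; n is counted in quarters.
Growing ordinary annuity: PV = PMT₁ × [1 − ((1+g)/(1+r))^n] / (r − g) = 17,095 × [1 − ((1+0.0027)/(1+r))^80] / (r − 0.0027) = £968,406.01.

£968,406.01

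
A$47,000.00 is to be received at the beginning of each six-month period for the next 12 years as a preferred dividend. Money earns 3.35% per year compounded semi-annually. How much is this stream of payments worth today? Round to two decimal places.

This is an annuity due: 24 payments of A$47,000.00 at the beginning of each six-month period.
Periodic rate r = 0.0335/2 per half-year; n is counted in half-years.
PV = PMT × [(1 − (1+r)^−n)/r] × (1+r) = 47,000 × [1 − (1+r)^−24] / r × (1+r) = A$938,022.61

A$938,022.61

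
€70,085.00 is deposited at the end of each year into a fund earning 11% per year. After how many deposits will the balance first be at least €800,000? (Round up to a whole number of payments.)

8 payments

Periodic rate r = 0.11 per year.
Ordinary annuity FV: 800,000 = 70,085 × [((1+r)^n − 1)/r].
(1+r)^n = 1 + 800,000 × r / 70,085, so n = ln(1 + 800,000·r/70,085) / ln(1+r) = 7.79.
Round up to a whole number of payments: n = 8.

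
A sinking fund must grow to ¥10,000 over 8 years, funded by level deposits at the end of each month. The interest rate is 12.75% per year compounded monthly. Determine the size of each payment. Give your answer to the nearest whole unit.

Level ordinary annuity; solve FV = PMT × [((1+r)^n − 1)/r] for PMT.
Periodic rate r = 0.1275/12 per month; n is counted in months.
With n = 96: PMT = 10,000 / ([((1+r)^n − 1)/r]) = ¥60

¥60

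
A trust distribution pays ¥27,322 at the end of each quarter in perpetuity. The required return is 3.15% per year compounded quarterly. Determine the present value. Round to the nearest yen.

Periodic rate r = 0.0315/4 per quarter.
Level perpetuity: PV = PMT / r = 27,322 / (0.0315/4) = ¥3,469,460.

¥3,469,460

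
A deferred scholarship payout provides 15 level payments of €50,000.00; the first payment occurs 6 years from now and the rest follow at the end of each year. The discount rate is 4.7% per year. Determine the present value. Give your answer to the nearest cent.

€420,989.47

Ordinary annuity of 15 payments, first payment at period 6.
Periodic rate r = 0.047 per year.
The ordinary-annuity PV formula values the stream one period before the first payment (period 5); discount that back 5 periods:
PV₀ = 50,000 × [1 − (1+r)^−15] / r × (1+r)^−5 = €420,989.47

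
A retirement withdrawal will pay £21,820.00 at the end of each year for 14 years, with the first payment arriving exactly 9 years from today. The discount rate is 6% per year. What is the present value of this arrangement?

Ordinary annuity of 14 payments, first payment at period 9.
Periodic rate r = 0.06 per year.
The ordinary-annuity PV formula values the stream one period before the first payment (period 8); discount that back 8 periods:
PV₀ = 21,820 × [1 − (1+r)^−14] / r × (1+r)^−8 = £127,249.61

£127,249.61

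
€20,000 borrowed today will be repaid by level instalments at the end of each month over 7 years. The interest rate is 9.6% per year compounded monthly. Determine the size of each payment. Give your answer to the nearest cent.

Level ordinary annuity; solve PV = PMT × [(1 − (1+r)^−n)/r] for PMT.
Periodic rate r = 0.096/12 per month; n is counted in months.
With n = 84: PMT = 20,000 / ([(1 − (1+r)^−n)/r]) = €327.90

€327.90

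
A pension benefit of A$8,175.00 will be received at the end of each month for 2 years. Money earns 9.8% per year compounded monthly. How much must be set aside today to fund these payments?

This is an ordinary annuity: 24 payments of A$8,175.00 at the end of each month.
Periodic rate r = 0.098/12 per month; n is counted in months.
PV = PMT × [(1 − (1+r)^−n)/r] = 8,175 × [1 − (1+r)^−24] / r = A$177,514.13

A$177,514.13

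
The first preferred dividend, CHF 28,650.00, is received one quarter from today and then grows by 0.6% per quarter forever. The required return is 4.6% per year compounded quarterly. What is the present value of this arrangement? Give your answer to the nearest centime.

Periodic rate r = 0.046/4 per quarter.
Growing perpetuity (Gordon): PV = PMT₁ / (r − g) = 28,650 / (r − 0.006) = CHF 5,209,090.91.

CHF 5,209,090.91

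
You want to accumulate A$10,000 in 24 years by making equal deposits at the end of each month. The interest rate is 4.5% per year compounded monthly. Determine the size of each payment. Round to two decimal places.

A$19.34

Level ordinary annuity; solve FV = PMT × [((1+r)^n − 1)/r] for PMT.
Periodic rate r = 0.045/12 per month; n is counted in months.
With n = 288: PMT = 10,000 / ([((1+r)^n − 1)/r]) = A$19.34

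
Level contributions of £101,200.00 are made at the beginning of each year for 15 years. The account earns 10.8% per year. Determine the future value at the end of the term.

This is an annuity due: 15 deposits of £101,200.00 at the beginning of each year.
Periodic rate r = 0.108 per year.
FV = PMT × [((1+r)^n − 1)/r] × (1+r) = 101,200 × [(1+r)^15 − 1] / r × (1+r) = £3,796,723.38

£3,796,723.38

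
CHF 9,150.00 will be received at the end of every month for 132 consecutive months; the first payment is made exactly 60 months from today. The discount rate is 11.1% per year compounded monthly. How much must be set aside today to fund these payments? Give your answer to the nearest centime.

Ordinary annuity of 132 payments, first payment at period 60.
Periodic rate r = 0.111/12 per month; n is counted in months.
The ordinary-annuity PV formula values the stream one period before the first payment (period 59); discount that back 59 periods:
PV₀ = 9,150 × [1 − (1+r)^−132] / r × (1+r)^−59 = CHF 404,164.38

CHF 404,164.38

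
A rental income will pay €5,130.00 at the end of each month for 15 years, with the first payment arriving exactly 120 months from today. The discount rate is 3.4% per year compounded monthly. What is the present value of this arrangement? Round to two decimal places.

€515,997.43

Ordinary annuity of 180 payments, first payment at period 120.
Periodic rate r = 0.034/12 per month; n is counted in months.
The ordinary-annuity PV formula values the stream one period before the first payment (period 119); discount that back 119 periods:
PV₀ = 5,130 × [1 − (1+r)^−180] / r × (1+r)^−119 = €515,997.43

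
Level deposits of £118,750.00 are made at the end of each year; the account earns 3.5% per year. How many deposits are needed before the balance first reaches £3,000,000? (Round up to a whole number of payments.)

19 payments

Periodic rate r = 0.035 per year.
Ordinary annuity FV: 3,000,000 = 118,750 × [((1+r)^n − 1)/r].
(1+r)^n = 1 + 3,000,000 × r / 118,750, so n = ln(1 + 3,000,000·r/118,750) / ln(1+r) = 18.42.
Round up to a whole number of payments: n = 19.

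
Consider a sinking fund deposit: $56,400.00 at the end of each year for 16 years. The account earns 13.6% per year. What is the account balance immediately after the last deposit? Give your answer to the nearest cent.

$2,775,314.79

This is an ordinary annuity: 16 deposits of $56,400.00 at the end of each year.
Periodic rate r = 0.136 per year.
FV = PMT × [((1+r)^n − 1)/r] = 56,400 × [(1+r)^16 − 1] / r = $2,775,314.79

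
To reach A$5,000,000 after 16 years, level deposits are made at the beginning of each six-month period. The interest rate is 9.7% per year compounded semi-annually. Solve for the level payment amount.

Level annuity due; solve FV = PMT × [((1+r)^n − 1)/r] × (1+r) for PMT.
Periodic rate r = 0.097/2 per half-year; n is counted in half-years.
With n = 32: PMT = 5,000,000 / ([((1+r)^n − 1)/r] × (1+r)) = A$65,115.77

A$65,115.77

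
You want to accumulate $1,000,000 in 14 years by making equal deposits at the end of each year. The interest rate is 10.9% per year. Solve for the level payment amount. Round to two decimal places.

Level ordinary annuity; solve FV = PMT × [((1+r)^n − 1)/r] for PMT.
Periodic rate r = 0.109 per year.
With n = 14: PMT = 1,000,000 / ([((1+r)^n − 1)/r]) = $33,472.63

$33,472.63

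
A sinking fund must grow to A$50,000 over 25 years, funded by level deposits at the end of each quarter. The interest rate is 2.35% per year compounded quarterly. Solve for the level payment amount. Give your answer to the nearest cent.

Level ordinary annuity; solve FV = PMT × [((1+r)^n − 1)/r] for PMT.
Periodic rate r = 0.0235/4 per quarter; n is counted in quarters.
With n = 100: PMT = 50,000 / ([((1+r)^n − 1)/r]) = A$368.85

A$368.85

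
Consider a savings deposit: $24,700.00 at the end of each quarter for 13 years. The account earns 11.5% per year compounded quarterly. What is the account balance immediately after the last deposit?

This is an ordinary annuity: 52 deposits of $24,700.00 at the end of each quarter.
Periodic rate r = 0.115/4 per quarter; n is counted in quarters.
FV = PMT × [((1+r)^n − 1)/r] = 24,700 × [(1+r)^52 − 1] / r = $2,892,078.13

$2,892,078.13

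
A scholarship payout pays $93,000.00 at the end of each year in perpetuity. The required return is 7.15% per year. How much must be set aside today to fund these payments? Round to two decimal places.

Periodic rate r = 0.0715 per year.
Level perpetuity: PV = PMT / r = 93,000 / (0.0715) = $1,300,699.30.

$1,300,699.30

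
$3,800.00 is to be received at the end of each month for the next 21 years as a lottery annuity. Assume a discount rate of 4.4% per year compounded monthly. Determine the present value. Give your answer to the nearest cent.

$624,306.00

This is an ordinary annuity: 252 payments of $3,800.00 at the end of each month.
Periodic rate r = 0.044/12 per month; n is counted in months.
PV = PMT × [(1 − (1+r)^−n)/r] = 3,800 × [1 − (1+r)^−252] / r = $624,306.00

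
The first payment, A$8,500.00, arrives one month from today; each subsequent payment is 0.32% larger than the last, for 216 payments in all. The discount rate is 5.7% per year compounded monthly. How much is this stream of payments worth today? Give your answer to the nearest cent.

A$1,555,060.39

Periodic rate r = 0.057/12 per month; n is counted in months.
Growing ordinary annuity: PV = PMT₁ × [1 − ((1+g)/(1+r))^n] / (r − g) = 8,500 × [1 − ((1+0.0032)/(1+r))^216] / (r − 0.0032) = A$1,555,060.39.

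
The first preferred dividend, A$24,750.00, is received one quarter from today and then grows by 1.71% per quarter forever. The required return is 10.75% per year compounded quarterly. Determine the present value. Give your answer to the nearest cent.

A$2,531,969.31

Periodic rate r = 0.1075/4 per quarter.
Growing perpetuity (Gordon): PV = PMT₁ / (r − g) = 24,750 / (r − 0.0171) = A$2,531,969.31.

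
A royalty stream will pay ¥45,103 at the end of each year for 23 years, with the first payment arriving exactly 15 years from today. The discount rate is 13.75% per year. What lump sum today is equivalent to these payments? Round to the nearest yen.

Ordinary annuity of 23 payments, first payment at period 15.
Periodic rate r = 0.1375 per year.
The ordinary-annuity PV formula values the stream one period before the first payment (period 14); discount that back 14 periods:
PV₀ = 45,103 × [1 − (1+r)^−23] / r × (1+r)^−14 = ¥51,233

¥51,233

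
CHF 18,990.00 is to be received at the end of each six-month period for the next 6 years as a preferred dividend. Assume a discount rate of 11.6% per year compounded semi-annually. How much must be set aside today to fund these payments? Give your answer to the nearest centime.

CHF 160,969.48

This is an ordinary annuity: 12 payments of CHF 18,990.00 at the end of each six-month period.
Periodic rate r = 0.116/2 per half-year; n is counted in half-years.
PV = PMT × [(1 − (1+r)^−n)/r] = 18,990 × [1 − (1+r)^−12] / r = CHF 160,969.48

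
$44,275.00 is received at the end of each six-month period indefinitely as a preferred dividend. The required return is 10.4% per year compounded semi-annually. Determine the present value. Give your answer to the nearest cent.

$851,442.31

Periodic rate r = 0.104/2 per half-year.
Level perpetuity: PV = PMT / r = 44,275 / (0.104/2) = $851,442.31.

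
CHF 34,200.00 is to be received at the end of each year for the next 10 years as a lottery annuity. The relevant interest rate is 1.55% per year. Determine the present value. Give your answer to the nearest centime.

This is an ordinary annuity: 10 payments of CHF 34,200.00 at the end of each year.
Periodic rate r = 0.0155 per year.
PV = PMT × [(1 − (1+r)^−n)/r] = 34,200 × [1 − (1+r)^−10] / r = CHF 314,564.89

CHF 314,564.89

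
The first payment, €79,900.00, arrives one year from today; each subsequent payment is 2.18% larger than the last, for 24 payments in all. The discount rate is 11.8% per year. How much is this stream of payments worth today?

€734,720.63

Periodic rate r = 0.118 per year.
Growing ordinary annuity: PV = PMT₁ × [1 − ((1+g)/(1+r))^n] / (r − g) = 79,900 × [1 − ((1+0.0218)/(1+r))^24] / (r − 0.0218) = €734,720.63.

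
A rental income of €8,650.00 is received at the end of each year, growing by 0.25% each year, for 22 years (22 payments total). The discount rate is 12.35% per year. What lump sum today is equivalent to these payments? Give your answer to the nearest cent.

Periodic rate r = 0.1235 per year.
Growing ordinary annuity: PV = PMT₁ × [1 − ((1+g)/(1+r))^n] / (r − g) = 8,650 × [1 − ((1+0.0025)/(1+r))^22] / (r − 0.0025) = €65,660.14.

€65,660.14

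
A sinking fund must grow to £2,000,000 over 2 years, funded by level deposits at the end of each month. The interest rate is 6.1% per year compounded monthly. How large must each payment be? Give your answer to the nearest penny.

£78,564.70

Level ordinary annuity; solve FV = PMT × [((1+r)^n − 1)/r] for PMT.
Periodic rate r = 0.061/12 per month; n is counted in months.
With n = 24: PMT = 2,000,000 / ([((1+r)^n − 1)/r]) = £78,564.70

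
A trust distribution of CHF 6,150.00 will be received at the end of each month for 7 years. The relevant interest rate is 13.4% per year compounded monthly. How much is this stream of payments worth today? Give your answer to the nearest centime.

This is an ordinary annuity: 84 payments of CHF 6,150.00 at the end of each month.
Periodic rate r = 0.134/12 per month; n is counted in months.
PV = PMT × [(1 − (1+r)^−n)/r] = 6,150 × [1 − (1+r)^−84] / r = CHF 334,055.20

CHF 334,055.20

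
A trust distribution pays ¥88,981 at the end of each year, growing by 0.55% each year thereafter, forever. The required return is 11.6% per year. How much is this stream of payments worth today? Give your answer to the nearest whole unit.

Periodic rate r = 0.116 per year.
Growing perpetuity (Gordon): PV = PMT₁ / (r − g) = 88,981 / (r − 0.0055) = ¥805,258.

¥805,258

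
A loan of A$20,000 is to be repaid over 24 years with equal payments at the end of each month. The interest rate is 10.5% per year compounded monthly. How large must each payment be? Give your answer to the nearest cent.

Level ordinary annuity; solve PV = PMT × [(1 − (1+r)^−n)/r] for PMT.
Periodic rate r = 0.105/12 per month; n is counted in months.
With n = 288: PMT = 20,000 / ([(1 − (1+r)^−n)/r]) = A$190.50

A$190.50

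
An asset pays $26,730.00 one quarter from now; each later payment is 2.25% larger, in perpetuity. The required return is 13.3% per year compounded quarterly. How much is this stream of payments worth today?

Periodic rate r = 0.133/4 per quarter.
Growing perpetuity (Gordon): PV = PMT₁ / (r − g) = 26,730 / (r − 0.0225) = $2,486,511.63.

$2,486,511.63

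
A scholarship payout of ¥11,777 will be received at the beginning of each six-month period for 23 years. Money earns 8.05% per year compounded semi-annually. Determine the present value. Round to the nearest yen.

This is an annuity due: 46 payments of ¥11,777 at the beginning of each six-month period.
Periodic rate r = 0.0805/2 per half-year; n is counted in half-years.
PV = PMT × [(1 − (1+r)^−n)/r] × (1+r) = 11,777 × [1 − (1+r)^−46] / r × (1+r) = ¥254,820

¥254,820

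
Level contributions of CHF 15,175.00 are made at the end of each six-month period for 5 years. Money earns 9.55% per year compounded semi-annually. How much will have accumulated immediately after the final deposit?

This is an ordinary annuity: 10 deposits of CHF 15,175.00 at the end of each six-month period.
Periodic rate r = 0.0955/2 per half-year; n is counted in half-years.
FV = PMT × [((1+r)^n − 1)/r] = 15,175 × [(1+r)^10 − 1] / r = CHF 188,876.92

CHF 188,876.92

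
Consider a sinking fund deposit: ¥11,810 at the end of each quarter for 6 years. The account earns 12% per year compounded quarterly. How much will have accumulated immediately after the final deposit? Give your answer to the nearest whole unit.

This is an ordinary annuity: 24 deposits of ¥11,810 at the end of each quarter.
Periodic rate r = 0.12/4 per quarter; n is counted in quarters.
FV = PMT × [((1+r)^n − 1)/r] = 11,810 × [(1+r)^24 − 1] / r = ¥406,577

¥406,577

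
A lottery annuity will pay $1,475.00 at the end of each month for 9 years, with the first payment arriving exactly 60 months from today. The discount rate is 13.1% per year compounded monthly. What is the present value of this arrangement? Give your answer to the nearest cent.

Ordinary annuity of 108 payments, first payment at period 60.
Periodic rate r = 0.131/12 per month; n is counted in months.
The ordinary-annuity PV formula values the stream one period before the first payment (period 59); discount that back 59 periods:
PV₀ = 1,475 × [1 − (1+r)^−108] / r × (1+r)^−59 = $49,161.30

$49,161.30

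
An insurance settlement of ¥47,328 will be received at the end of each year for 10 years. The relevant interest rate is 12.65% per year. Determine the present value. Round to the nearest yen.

This is an ordinary annuity: 10 payments of ¥47,328 at the end of each year.
Periodic rate r = 0.1265 per year.
PV = PMT × [(1 − (1+r)^−n)/r] = 47,328 × [1 − (1+r)^−10] / r = ¥260,446

¥260,446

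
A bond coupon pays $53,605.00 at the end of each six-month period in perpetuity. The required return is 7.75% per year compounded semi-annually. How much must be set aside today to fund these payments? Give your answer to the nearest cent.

Periodic rate r = 0.0775/2 per half-year.
Level perpetuity: PV = PMT / r = 53,605 / (0.0775/2) = $1,383,354.84.

$1,383,354.84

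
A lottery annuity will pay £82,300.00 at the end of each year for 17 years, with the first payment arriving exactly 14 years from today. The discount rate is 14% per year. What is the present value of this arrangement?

Ordinary annuity of 17 payments, first payment at period 14.
Periodic rate r = 0.14 per year.
The ordinary-annuity PV formula values the stream one period before the first payment (period 13); discount that back 13 periods:
PV₀ = 82,300 × [1 − (1+r)^−17] / r × (1+r)^−13 = £95,492.90

£95,492.90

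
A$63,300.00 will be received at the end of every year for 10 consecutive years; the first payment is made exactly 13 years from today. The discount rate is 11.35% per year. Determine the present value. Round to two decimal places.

A$101,119.01

Ordinary annuity of 10 payments, first payment at period 13.
Periodic rate r = 0.1135 per year.
The ordinary-annuity PV formula values the stream one period before the first payment (period 12); discount that back 12 periods:
PV₀ = 63,300 × [1 − (1+r)^−10] / r × (1+r)^−12 = A$101,119.01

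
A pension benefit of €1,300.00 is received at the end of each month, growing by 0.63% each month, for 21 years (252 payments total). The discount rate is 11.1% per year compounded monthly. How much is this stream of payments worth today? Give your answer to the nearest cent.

€229,932.90

Periodic rate r = 0.111/12 per month; n is counted in months.
Growing ordinary annuity: PV = PMT₁ × [1 − ((1+g)/(1+r))^n] / (r − g) = 1,300 × [1 − ((1+0.0063)/(1+r))^252] / (r − 0.0063) = €229,932.90.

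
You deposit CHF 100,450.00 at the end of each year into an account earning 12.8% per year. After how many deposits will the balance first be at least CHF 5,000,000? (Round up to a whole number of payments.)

17 payments

Periodic rate r = 0.128 per year.
Ordinary annuity FV: 5,000,000 = 100,450 × [((1+r)^n − 1)/r].
(1+r)^n = 1 + 5,000,000 × r / 100,450, so n = ln(1 + 5,000,000·r/100,450) / ln(1+r) = 16.58.
Round up to a whole number of payments: n = 17.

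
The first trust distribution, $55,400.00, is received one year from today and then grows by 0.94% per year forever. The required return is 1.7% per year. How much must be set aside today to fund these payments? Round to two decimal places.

$7,289,473.68

Periodic rate r = 0.017 per year.
Growing perpetuity (Gordon): PV = PMT₁ / (r − g) = 55,400 / (r − 0.0094) = $7,289,473.68.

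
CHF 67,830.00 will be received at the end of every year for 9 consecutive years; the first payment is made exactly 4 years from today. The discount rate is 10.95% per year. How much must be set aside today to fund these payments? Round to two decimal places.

Ordinary annuity of 9 payments, first payment at period 4.
Periodic rate r = 0.1095 per year.
The ordinary-annuity PV formula values the stream one period before the first payment (period 3); discount that back 3 periods:
PV₀ = 67,830 × [1 − (1+r)^−9] / r × (1+r)^−3 = CHF 275,526.03

CHF 275,526.03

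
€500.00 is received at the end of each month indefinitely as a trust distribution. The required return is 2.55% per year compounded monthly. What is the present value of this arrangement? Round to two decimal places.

Periodic rate r = 0.0255/12 per month.
Level perpetuity: PV = PMT / r = 500 / (0.0255/12) = €235,294.12.

€235,294.12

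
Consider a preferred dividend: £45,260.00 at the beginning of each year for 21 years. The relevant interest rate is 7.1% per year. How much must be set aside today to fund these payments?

This is an annuity due: 21 payments of £45,260.00 at the beginning of each year.
Periodic rate r = 0.071 per year.
PV = PMT × [(1 − (1+r)^−n)/r] × (1+r) = 45,260 × [1 − (1+r)^−21] / r × (1+r) = £521,040.89

£521,040.89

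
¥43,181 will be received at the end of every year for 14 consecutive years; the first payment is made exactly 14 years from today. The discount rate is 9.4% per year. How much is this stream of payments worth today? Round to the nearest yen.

¥102,254

Ordinary annuity of 14 payments, first payment at period 14.
Periodic rate r = 0.094 per year.
The ordinary-annuity PV formula values the stream one period before the first payment (period 13); discount that back 13 periods:
PV₀ = 43,181 × [1 − (1+r)^−14] / r × (1+r)^−13 = ¥102,254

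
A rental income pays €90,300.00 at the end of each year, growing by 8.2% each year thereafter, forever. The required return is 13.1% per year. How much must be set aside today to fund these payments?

Periodic rate r = 0.131 per year.
Growing perpetuity (Gordon): PV = PMT₁ / (r − g) = 90,300 / (r − 0.082) = €1,842,857.14.

€1,842,857.14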